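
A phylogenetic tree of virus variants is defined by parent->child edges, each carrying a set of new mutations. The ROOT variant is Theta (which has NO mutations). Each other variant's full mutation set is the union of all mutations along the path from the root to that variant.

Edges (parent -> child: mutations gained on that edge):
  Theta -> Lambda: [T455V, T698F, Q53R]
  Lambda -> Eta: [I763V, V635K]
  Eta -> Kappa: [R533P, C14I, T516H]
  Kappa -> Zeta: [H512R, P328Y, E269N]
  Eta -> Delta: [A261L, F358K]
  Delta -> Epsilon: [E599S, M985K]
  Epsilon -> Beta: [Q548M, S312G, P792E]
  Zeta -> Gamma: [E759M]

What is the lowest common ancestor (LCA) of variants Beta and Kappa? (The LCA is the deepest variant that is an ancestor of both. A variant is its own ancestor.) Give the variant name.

Path from root to Beta: Theta -> Lambda -> Eta -> Delta -> Epsilon -> Beta
  ancestors of Beta: {Theta, Lambda, Eta, Delta, Epsilon, Beta}
Path from root to Kappa: Theta -> Lambda -> Eta -> Kappa
  ancestors of Kappa: {Theta, Lambda, Eta, Kappa}
Common ancestors: {Theta, Lambda, Eta}
Walk up from Kappa: Kappa (not in ancestors of Beta), Eta (in ancestors of Beta), Lambda (in ancestors of Beta), Theta (in ancestors of Beta)
Deepest common ancestor (LCA) = Eta

Answer: Eta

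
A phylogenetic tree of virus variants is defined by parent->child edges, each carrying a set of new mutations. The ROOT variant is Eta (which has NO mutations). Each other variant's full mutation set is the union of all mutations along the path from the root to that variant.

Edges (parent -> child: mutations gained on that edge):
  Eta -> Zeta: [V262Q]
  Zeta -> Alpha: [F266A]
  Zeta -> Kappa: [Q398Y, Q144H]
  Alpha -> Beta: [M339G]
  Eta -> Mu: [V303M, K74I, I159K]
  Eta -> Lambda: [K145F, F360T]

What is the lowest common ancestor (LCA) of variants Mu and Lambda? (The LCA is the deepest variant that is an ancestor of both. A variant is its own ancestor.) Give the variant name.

Path from root to Mu: Eta -> Mu
  ancestors of Mu: {Eta, Mu}
Path from root to Lambda: Eta -> Lambda
  ancestors of Lambda: {Eta, Lambda}
Common ancestors: {Eta}
Walk up from Lambda: Lambda (not in ancestors of Mu), Eta (in ancestors of Mu)
Deepest common ancestor (LCA) = Eta

Answer: Eta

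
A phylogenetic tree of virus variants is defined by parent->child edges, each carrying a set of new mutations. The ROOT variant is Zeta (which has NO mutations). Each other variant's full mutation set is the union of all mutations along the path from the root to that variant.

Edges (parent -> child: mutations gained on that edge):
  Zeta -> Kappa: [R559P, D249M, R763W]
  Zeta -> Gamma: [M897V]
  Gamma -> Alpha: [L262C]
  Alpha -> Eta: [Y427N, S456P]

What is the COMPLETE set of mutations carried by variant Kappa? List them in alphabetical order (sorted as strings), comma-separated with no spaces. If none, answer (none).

At Zeta: gained [] -> total []
At Kappa: gained ['R559P', 'D249M', 'R763W'] -> total ['D249M', 'R559P', 'R763W']

Answer: D249M,R559P,R763W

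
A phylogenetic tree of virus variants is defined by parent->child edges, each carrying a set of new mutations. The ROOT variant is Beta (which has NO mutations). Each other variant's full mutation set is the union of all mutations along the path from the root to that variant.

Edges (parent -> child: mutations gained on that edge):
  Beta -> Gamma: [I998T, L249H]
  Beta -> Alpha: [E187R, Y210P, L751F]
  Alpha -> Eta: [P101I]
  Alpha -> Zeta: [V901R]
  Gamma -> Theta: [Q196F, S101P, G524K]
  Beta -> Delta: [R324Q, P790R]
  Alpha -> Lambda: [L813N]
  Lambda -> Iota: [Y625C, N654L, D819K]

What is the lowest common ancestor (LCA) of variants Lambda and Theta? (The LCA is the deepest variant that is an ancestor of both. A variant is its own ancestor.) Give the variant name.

Answer: Beta

Derivation:
Path from root to Lambda: Beta -> Alpha -> Lambda
  ancestors of Lambda: {Beta, Alpha, Lambda}
Path from root to Theta: Beta -> Gamma -> Theta
  ancestors of Theta: {Beta, Gamma, Theta}
Common ancestors: {Beta}
Walk up from Theta: Theta (not in ancestors of Lambda), Gamma (not in ancestors of Lambda), Beta (in ancestors of Lambda)
Deepest common ancestor (LCA) = Beta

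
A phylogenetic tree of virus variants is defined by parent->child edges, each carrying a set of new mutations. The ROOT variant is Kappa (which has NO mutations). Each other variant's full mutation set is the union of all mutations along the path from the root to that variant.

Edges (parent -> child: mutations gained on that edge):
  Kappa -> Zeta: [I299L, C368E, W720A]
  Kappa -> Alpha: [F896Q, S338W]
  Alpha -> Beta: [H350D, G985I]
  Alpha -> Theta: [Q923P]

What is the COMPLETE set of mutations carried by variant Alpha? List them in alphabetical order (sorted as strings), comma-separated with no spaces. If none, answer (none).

Answer: F896Q,S338W

Derivation:
At Kappa: gained [] -> total []
At Alpha: gained ['F896Q', 'S338W'] -> total ['F896Q', 'S338W']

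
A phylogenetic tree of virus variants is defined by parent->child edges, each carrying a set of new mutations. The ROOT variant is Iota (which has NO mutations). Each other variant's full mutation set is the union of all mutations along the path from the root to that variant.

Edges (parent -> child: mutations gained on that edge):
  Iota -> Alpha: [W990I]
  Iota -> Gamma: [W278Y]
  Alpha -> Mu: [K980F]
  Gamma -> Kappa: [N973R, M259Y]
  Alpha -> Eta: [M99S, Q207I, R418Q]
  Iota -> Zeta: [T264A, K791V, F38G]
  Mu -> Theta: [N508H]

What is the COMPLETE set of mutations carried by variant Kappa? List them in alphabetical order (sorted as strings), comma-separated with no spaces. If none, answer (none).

Answer: M259Y,N973R,W278Y

Derivation:
At Iota: gained [] -> total []
At Gamma: gained ['W278Y'] -> total ['W278Y']
At Kappa: gained ['N973R', 'M259Y'] -> total ['M259Y', 'N973R', 'W278Y']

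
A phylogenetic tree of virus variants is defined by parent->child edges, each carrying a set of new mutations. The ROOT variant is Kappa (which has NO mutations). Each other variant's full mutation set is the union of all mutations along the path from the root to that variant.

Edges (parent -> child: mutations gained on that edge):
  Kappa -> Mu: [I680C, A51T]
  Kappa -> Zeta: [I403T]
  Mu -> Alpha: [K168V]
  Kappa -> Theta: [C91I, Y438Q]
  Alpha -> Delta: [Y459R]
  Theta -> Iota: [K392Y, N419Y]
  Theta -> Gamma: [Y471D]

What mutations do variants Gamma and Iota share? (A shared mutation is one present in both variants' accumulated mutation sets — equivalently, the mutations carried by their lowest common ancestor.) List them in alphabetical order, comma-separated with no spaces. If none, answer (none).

Answer: C91I,Y438Q

Derivation:
Accumulating mutations along path to Gamma:
  At Kappa: gained [] -> total []
  At Theta: gained ['C91I', 'Y438Q'] -> total ['C91I', 'Y438Q']
  At Gamma: gained ['Y471D'] -> total ['C91I', 'Y438Q', 'Y471D']
Mutations(Gamma) = ['C91I', 'Y438Q', 'Y471D']
Accumulating mutations along path to Iota:
  At Kappa: gained [] -> total []
  At Theta: gained ['C91I', 'Y438Q'] -> total ['C91I', 'Y438Q']
  At Iota: gained ['K392Y', 'N419Y'] -> total ['C91I', 'K392Y', 'N419Y', 'Y438Q']
Mutations(Iota) = ['C91I', 'K392Y', 'N419Y', 'Y438Q']
Intersection: ['C91I', 'Y438Q', 'Y471D'] ∩ ['C91I', 'K392Y', 'N419Y', 'Y438Q'] = ['C91I', 'Y438Q']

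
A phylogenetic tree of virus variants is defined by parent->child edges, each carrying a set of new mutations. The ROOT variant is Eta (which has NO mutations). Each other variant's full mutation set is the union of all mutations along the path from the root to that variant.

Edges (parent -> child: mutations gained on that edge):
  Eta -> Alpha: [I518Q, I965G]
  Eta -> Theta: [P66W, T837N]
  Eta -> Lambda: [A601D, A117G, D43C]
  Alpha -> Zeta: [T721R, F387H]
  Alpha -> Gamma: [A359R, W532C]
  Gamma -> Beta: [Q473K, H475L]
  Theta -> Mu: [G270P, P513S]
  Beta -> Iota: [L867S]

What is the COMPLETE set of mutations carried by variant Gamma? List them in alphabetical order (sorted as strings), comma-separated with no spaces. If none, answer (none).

Answer: A359R,I518Q,I965G,W532C

Derivation:
At Eta: gained [] -> total []
At Alpha: gained ['I518Q', 'I965G'] -> total ['I518Q', 'I965G']
At Gamma: gained ['A359R', 'W532C'] -> total ['A359R', 'I518Q', 'I965G', 'W532C']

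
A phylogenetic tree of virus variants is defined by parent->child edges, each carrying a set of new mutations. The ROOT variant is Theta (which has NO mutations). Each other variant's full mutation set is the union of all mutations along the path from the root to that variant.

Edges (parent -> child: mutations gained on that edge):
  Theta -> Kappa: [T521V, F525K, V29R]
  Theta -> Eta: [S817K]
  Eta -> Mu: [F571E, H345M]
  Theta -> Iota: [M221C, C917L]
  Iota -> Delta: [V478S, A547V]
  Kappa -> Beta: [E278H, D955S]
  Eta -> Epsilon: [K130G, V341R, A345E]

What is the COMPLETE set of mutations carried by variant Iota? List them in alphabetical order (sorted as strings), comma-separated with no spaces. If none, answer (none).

At Theta: gained [] -> total []
At Iota: gained ['M221C', 'C917L'] -> total ['C917L', 'M221C']

Answer: C917L,M221C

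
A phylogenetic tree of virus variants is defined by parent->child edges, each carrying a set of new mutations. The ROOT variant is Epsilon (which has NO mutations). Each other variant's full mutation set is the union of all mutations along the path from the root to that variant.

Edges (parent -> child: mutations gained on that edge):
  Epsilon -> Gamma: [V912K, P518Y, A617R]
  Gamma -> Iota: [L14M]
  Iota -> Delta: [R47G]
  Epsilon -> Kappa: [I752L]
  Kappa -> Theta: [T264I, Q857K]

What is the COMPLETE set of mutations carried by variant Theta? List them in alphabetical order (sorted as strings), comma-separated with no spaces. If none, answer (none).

At Epsilon: gained [] -> total []
At Kappa: gained ['I752L'] -> total ['I752L']
At Theta: gained ['T264I', 'Q857K'] -> total ['I752L', 'Q857K', 'T264I']

Answer: I752L,Q857K,T264I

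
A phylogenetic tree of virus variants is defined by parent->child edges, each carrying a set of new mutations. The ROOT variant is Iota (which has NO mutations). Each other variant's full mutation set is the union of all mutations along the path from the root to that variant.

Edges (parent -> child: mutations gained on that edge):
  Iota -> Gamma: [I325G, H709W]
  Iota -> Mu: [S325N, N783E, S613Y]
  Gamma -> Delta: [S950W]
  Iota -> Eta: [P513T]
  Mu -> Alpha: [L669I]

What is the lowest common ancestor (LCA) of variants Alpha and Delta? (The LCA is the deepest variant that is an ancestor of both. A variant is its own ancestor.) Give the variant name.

Answer: Iota

Derivation:
Path from root to Alpha: Iota -> Mu -> Alpha
  ancestors of Alpha: {Iota, Mu, Alpha}
Path from root to Delta: Iota -> Gamma -> Delta
  ancestors of Delta: {Iota, Gamma, Delta}
Common ancestors: {Iota}
Walk up from Delta: Delta (not in ancestors of Alpha), Gamma (not in ancestors of Alpha), Iota (in ancestors of Alpha)
Deepest common ancestor (LCA) = Iota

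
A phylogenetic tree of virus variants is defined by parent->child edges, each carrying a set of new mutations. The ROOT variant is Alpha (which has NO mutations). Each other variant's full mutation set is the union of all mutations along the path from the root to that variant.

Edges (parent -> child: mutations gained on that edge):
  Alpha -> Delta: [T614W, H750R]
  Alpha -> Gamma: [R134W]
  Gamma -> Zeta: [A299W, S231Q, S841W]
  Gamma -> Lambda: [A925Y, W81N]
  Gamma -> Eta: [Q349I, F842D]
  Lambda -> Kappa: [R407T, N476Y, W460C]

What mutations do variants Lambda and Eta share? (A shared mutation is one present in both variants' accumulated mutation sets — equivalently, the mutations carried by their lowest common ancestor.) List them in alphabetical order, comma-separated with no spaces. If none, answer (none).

Answer: R134W

Derivation:
Accumulating mutations along path to Lambda:
  At Alpha: gained [] -> total []
  At Gamma: gained ['R134W'] -> total ['R134W']
  At Lambda: gained ['A925Y', 'W81N'] -> total ['A925Y', 'R134W', 'W81N']
Mutations(Lambda) = ['A925Y', 'R134W', 'W81N']
Accumulating mutations along path to Eta:
  At Alpha: gained [] -> total []
  At Gamma: gained ['R134W'] -> total ['R134W']
  At Eta: gained ['Q349I', 'F842D'] -> total ['F842D', 'Q349I', 'R134W']
Mutations(Eta) = ['F842D', 'Q349I', 'R134W']
Intersection: ['A925Y', 'R134W', 'W81N'] ∩ ['F842D', 'Q349I', 'R134W'] = ['R134W']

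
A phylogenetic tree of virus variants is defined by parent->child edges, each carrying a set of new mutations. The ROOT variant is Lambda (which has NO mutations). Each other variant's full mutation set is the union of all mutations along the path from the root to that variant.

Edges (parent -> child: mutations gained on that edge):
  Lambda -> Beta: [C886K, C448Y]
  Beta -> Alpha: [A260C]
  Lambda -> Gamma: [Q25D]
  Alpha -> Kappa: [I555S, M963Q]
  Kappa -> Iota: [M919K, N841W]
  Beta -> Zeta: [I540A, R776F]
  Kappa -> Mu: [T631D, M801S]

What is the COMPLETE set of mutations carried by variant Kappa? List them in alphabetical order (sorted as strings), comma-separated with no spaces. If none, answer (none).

At Lambda: gained [] -> total []
At Beta: gained ['C886K', 'C448Y'] -> total ['C448Y', 'C886K']
At Alpha: gained ['A260C'] -> total ['A260C', 'C448Y', 'C886K']
At Kappa: gained ['I555S', 'M963Q'] -> total ['A260C', 'C448Y', 'C886K', 'I555S', 'M963Q']

Answer: A260C,C448Y,C886K,I555S,M963Q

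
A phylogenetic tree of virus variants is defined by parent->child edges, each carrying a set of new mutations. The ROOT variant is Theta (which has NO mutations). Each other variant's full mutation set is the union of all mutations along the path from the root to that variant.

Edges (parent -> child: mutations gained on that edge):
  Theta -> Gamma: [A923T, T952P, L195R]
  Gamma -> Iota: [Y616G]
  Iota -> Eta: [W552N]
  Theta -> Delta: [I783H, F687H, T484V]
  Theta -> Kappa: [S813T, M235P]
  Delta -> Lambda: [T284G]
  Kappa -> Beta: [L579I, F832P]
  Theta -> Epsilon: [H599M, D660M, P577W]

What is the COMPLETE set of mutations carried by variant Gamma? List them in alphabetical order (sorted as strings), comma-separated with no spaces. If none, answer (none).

Answer: A923T,L195R,T952P

Derivation:
At Theta: gained [] -> total []
At Gamma: gained ['A923T', 'T952P', 'L195R'] -> total ['A923T', 'L195R', 'T952P']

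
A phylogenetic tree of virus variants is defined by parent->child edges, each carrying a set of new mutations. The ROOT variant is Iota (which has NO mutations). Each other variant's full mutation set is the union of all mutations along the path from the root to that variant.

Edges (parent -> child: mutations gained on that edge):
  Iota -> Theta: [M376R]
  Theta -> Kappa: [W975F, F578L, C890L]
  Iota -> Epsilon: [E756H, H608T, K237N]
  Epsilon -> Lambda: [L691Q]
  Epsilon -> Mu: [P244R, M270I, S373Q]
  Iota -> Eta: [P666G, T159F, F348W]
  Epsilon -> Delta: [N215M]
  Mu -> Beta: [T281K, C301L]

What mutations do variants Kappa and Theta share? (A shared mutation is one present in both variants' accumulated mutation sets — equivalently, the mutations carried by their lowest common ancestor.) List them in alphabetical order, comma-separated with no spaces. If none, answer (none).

Answer: M376R

Derivation:
Accumulating mutations along path to Kappa:
  At Iota: gained [] -> total []
  At Theta: gained ['M376R'] -> total ['M376R']
  At Kappa: gained ['W975F', 'F578L', 'C890L'] -> total ['C890L', 'F578L', 'M376R', 'W975F']
Mutations(Kappa) = ['C890L', 'F578L', 'M376R', 'W975F']
Accumulating mutations along path to Theta:
  At Iota: gained [] -> total []
  At Theta: gained ['M376R'] -> total ['M376R']
Mutations(Theta) = ['M376R']
Intersection: ['C890L', 'F578L', 'M376R', 'W975F'] ∩ ['M376R'] = ['M376R']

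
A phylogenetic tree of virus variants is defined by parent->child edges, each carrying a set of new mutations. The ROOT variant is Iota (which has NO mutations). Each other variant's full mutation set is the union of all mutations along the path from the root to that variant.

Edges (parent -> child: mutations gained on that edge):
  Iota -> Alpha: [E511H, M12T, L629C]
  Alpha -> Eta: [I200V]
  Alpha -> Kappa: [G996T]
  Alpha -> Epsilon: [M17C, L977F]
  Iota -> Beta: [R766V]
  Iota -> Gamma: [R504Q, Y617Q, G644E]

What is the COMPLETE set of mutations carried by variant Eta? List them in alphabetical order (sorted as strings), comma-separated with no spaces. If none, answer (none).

Answer: E511H,I200V,L629C,M12T

Derivation:
At Iota: gained [] -> total []
At Alpha: gained ['E511H', 'M12T', 'L629C'] -> total ['E511H', 'L629C', 'M12T']
At Eta: gained ['I200V'] -> total ['E511H', 'I200V', 'L629C', 'M12T']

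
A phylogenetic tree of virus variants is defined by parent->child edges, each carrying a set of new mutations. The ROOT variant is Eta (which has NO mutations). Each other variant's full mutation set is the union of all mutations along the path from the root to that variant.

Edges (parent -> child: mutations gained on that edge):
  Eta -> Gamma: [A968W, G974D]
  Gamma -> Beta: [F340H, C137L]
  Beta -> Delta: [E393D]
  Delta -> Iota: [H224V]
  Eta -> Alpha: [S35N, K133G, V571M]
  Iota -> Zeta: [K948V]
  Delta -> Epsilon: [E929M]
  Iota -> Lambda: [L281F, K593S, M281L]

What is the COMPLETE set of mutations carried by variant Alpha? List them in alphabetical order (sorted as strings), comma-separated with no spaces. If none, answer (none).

Answer: K133G,S35N,V571M

Derivation:
At Eta: gained [] -> total []
At Alpha: gained ['S35N', 'K133G', 'V571M'] -> total ['K133G', 'S35N', 'V571M']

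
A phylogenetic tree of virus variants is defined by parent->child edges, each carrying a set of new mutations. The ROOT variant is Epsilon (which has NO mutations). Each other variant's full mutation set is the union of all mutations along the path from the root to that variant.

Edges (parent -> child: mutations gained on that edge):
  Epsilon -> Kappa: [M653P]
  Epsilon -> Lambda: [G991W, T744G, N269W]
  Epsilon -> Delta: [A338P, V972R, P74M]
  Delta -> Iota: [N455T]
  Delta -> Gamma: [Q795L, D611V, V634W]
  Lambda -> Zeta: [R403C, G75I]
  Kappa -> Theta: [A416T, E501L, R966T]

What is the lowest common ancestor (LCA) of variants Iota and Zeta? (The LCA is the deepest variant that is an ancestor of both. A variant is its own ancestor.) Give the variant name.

Path from root to Iota: Epsilon -> Delta -> Iota
  ancestors of Iota: {Epsilon, Delta, Iota}
Path from root to Zeta: Epsilon -> Lambda -> Zeta
  ancestors of Zeta: {Epsilon, Lambda, Zeta}
Common ancestors: {Epsilon}
Walk up from Zeta: Zeta (not in ancestors of Iota), Lambda (not in ancestors of Iota), Epsilon (in ancestors of Iota)
Deepest common ancestor (LCA) = Epsilon

Answer: Epsilon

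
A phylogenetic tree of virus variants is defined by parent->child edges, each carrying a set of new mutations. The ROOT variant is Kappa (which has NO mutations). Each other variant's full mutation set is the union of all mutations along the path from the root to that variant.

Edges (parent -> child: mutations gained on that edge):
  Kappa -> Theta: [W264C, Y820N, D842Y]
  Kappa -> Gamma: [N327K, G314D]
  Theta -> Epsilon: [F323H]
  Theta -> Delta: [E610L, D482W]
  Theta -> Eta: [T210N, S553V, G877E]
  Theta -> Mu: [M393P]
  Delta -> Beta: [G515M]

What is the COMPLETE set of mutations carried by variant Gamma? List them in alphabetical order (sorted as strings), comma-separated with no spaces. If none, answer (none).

At Kappa: gained [] -> total []
At Gamma: gained ['N327K', 'G314D'] -> total ['G314D', 'N327K']

Answer: G314D,N327K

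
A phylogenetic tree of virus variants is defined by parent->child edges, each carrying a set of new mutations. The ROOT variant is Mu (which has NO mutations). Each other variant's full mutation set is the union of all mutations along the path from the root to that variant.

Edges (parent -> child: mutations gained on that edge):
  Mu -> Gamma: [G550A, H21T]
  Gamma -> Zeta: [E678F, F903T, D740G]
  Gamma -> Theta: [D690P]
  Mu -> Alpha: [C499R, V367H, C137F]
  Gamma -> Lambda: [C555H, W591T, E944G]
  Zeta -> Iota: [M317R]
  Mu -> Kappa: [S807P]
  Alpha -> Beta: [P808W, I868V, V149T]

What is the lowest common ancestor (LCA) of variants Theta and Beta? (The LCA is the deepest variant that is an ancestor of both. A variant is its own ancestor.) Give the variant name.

Answer: Mu

Derivation:
Path from root to Theta: Mu -> Gamma -> Theta
  ancestors of Theta: {Mu, Gamma, Theta}
Path from root to Beta: Mu -> Alpha -> Beta
  ancestors of Beta: {Mu, Alpha, Beta}
Common ancestors: {Mu}
Walk up from Beta: Beta (not in ancestors of Theta), Alpha (not in ancestors of Theta), Mu (in ancestors of Theta)
Deepest common ancestor (LCA) = Mu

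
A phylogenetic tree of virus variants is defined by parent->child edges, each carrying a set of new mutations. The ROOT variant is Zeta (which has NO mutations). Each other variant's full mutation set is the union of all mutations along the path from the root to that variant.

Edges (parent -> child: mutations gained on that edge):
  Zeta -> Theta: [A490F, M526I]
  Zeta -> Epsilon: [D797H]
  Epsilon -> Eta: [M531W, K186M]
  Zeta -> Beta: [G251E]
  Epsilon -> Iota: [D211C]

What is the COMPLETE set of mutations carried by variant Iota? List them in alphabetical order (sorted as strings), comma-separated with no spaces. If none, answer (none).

Answer: D211C,D797H

Derivation:
At Zeta: gained [] -> total []
At Epsilon: gained ['D797H'] -> total ['D797H']
At Iota: gained ['D211C'] -> total ['D211C', 'D797H']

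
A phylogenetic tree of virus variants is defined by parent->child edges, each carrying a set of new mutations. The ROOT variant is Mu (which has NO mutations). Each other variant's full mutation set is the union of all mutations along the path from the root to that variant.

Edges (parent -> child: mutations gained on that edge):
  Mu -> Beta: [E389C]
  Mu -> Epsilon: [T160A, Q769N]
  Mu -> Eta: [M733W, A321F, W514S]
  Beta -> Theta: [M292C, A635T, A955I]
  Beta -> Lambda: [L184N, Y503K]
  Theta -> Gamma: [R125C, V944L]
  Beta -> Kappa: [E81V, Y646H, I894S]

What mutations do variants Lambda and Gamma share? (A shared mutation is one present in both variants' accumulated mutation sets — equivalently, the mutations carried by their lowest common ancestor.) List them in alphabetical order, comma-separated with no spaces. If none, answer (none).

Accumulating mutations along path to Lambda:
  At Mu: gained [] -> total []
  At Beta: gained ['E389C'] -> total ['E389C']
  At Lambda: gained ['L184N', 'Y503K'] -> total ['E389C', 'L184N', 'Y503K']
Mutations(Lambda) = ['E389C', 'L184N', 'Y503K']
Accumulating mutations along path to Gamma:
  At Mu: gained [] -> total []
  At Beta: gained ['E389C'] -> total ['E389C']
  At Theta: gained ['M292C', 'A635T', 'A955I'] -> total ['A635T', 'A955I', 'E389C', 'M292C']
  At Gamma: gained ['R125C', 'V944L'] -> total ['A635T', 'A955I', 'E389C', 'M292C', 'R125C', 'V944L']
Mutations(Gamma) = ['A635T', 'A955I', 'E389C', 'M292C', 'R125C', 'V944L']
Intersection: ['E389C', 'L184N', 'Y503K'] ∩ ['A635T', 'A955I', 'E389C', 'M292C', 'R125C', 'V944L'] = ['E389C']

Answer: E389C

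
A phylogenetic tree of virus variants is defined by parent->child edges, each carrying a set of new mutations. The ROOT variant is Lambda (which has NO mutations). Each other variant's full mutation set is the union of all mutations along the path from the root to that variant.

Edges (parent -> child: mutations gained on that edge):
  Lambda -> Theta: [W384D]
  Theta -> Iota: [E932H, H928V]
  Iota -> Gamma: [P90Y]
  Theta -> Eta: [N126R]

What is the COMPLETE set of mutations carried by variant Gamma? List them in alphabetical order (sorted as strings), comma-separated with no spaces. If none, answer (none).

Answer: E932H,H928V,P90Y,W384D

Derivation:
At Lambda: gained [] -> total []
At Theta: gained ['W384D'] -> total ['W384D']
At Iota: gained ['E932H', 'H928V'] -> total ['E932H', 'H928V', 'W384D']
At Gamma: gained ['P90Y'] -> total ['E932H', 'H928V', 'P90Y', 'W384D']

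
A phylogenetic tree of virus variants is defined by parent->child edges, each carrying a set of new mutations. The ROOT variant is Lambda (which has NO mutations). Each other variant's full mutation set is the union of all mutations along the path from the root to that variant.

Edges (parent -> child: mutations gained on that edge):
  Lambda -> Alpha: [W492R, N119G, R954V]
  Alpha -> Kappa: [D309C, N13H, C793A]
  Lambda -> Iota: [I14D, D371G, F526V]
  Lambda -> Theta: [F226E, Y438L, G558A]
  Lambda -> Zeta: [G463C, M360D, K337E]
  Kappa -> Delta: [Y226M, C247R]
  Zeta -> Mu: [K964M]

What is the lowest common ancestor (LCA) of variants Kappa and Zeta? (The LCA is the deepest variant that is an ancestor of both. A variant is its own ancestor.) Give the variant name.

Path from root to Kappa: Lambda -> Alpha -> Kappa
  ancestors of Kappa: {Lambda, Alpha, Kappa}
Path from root to Zeta: Lambda -> Zeta
  ancestors of Zeta: {Lambda, Zeta}
Common ancestors: {Lambda}
Walk up from Zeta: Zeta (not in ancestors of Kappa), Lambda (in ancestors of Kappa)
Deepest common ancestor (LCA) = Lambda

Answer: Lambda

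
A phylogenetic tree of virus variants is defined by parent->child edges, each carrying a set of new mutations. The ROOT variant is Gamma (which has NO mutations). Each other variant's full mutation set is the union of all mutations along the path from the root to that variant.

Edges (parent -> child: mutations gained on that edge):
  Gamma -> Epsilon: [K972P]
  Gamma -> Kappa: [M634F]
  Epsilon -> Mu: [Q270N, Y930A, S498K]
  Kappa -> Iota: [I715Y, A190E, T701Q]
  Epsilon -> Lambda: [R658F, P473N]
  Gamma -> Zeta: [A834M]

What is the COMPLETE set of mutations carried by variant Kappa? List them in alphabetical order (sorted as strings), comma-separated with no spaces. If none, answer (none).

Answer: M634F

Derivation:
At Gamma: gained [] -> total []
At Kappa: gained ['M634F'] -> total ['M634F']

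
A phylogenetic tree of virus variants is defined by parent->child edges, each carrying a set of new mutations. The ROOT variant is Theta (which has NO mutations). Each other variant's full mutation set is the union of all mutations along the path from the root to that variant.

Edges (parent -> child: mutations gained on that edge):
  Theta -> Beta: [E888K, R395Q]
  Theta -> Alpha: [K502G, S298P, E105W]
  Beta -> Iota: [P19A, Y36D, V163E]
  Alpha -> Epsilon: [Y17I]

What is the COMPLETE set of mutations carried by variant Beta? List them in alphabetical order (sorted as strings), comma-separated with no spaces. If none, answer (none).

At Theta: gained [] -> total []
At Beta: gained ['E888K', 'R395Q'] -> total ['E888K', 'R395Q']

Answer: E888K,R395Q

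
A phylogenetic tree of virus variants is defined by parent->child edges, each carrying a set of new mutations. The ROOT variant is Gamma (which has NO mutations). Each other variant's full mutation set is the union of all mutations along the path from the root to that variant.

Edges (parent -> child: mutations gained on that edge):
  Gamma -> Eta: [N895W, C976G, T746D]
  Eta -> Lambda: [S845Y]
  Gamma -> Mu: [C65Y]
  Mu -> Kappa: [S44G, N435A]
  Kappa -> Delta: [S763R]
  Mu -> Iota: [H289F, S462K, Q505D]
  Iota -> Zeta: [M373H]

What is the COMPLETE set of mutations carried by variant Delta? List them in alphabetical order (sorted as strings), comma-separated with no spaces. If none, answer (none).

Answer: C65Y,N435A,S44G,S763R

Derivation:
At Gamma: gained [] -> total []
At Mu: gained ['C65Y'] -> total ['C65Y']
At Kappa: gained ['S44G', 'N435A'] -> total ['C65Y', 'N435A', 'S44G']
At Delta: gained ['S763R'] -> total ['C65Y', 'N435A', 'S44G', 'S763R']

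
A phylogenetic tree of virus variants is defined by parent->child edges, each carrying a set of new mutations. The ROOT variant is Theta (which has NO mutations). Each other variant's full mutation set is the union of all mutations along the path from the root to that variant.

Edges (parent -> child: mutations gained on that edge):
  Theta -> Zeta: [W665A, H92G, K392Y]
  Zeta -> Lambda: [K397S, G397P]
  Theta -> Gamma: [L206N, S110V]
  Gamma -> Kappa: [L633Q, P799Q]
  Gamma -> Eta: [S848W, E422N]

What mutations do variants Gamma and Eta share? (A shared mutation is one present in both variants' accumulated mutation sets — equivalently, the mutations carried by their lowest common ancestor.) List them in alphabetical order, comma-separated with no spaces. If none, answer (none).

Answer: L206N,S110V

Derivation:
Accumulating mutations along path to Gamma:
  At Theta: gained [] -> total []
  At Gamma: gained ['L206N', 'S110V'] -> total ['L206N', 'S110V']
Mutations(Gamma) = ['L206N', 'S110V']
Accumulating mutations along path to Eta:
  At Theta: gained [] -> total []
  At Gamma: gained ['L206N', 'S110V'] -> total ['L206N', 'S110V']
  At Eta: gained ['S848W', 'E422N'] -> total ['E422N', 'L206N', 'S110V', 'S848W']
Mutations(Eta) = ['E422N', 'L206N', 'S110V', 'S848W']
Intersection: ['L206N', 'S110V'] ∩ ['E422N', 'L206N', 'S110V', 'S848W'] = ['L206N', 'S110V']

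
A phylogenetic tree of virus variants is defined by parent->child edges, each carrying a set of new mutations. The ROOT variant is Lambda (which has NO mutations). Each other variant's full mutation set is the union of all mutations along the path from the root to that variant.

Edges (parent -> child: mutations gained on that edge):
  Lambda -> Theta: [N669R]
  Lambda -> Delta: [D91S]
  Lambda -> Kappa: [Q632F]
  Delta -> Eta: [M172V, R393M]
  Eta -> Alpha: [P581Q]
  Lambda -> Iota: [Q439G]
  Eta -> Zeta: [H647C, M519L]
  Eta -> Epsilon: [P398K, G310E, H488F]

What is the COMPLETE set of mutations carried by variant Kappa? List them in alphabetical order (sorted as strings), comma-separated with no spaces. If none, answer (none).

Answer: Q632F

Derivation:
At Lambda: gained [] -> total []
At Kappa: gained ['Q632F'] -> total ['Q632F']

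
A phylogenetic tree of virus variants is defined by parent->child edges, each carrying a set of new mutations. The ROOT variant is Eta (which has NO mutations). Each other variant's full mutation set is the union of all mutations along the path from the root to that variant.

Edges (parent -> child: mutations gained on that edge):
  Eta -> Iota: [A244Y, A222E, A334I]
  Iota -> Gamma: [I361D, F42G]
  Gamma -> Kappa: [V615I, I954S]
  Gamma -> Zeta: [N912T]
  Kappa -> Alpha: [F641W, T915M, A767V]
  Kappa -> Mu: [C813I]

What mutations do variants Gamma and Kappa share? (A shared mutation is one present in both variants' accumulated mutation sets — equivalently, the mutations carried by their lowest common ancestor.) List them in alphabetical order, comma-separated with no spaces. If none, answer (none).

Answer: A222E,A244Y,A334I,F42G,I361D

Derivation:
Accumulating mutations along path to Gamma:
  At Eta: gained [] -> total []
  At Iota: gained ['A244Y', 'A222E', 'A334I'] -> total ['A222E', 'A244Y', 'A334I']
  At Gamma: gained ['I361D', 'F42G'] -> total ['A222E', 'A244Y', 'A334I', 'F42G', 'I361D']
Mutations(Gamma) = ['A222E', 'A244Y', 'A334I', 'F42G', 'I361D']
Accumulating mutations along path to Kappa:
  At Eta: gained [] -> total []
  At Iota: gained ['A244Y', 'A222E', 'A334I'] -> total ['A222E', 'A244Y', 'A334I']
  At Gamma: gained ['I361D', 'F42G'] -> total ['A222E', 'A244Y', 'A334I', 'F42G', 'I361D']
  At Kappa: gained ['V615I', 'I954S'] -> total ['A222E', 'A244Y', 'A334I', 'F42G', 'I361D', 'I954S', 'V615I']
Mutations(Kappa) = ['A222E', 'A244Y', 'A334I', 'F42G', 'I361D', 'I954S', 'V615I']
Intersection: ['A222E', 'A244Y', 'A334I', 'F42G', 'I361D'] ∩ ['A222E', 'A244Y', 'A334I', 'F42G', 'I361D', 'I954S', 'V615I'] = ['A222E', 'A244Y', 'A334I', 'F42G', 'I361D']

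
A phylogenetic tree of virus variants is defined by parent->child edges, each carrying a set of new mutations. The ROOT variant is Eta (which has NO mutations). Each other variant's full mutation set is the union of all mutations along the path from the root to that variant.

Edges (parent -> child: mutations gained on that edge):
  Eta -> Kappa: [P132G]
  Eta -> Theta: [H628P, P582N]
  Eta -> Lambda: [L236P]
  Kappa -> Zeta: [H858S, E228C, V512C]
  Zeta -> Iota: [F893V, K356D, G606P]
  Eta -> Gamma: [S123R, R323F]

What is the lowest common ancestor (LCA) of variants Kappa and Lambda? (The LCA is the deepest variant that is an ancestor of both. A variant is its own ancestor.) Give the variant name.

Answer: Eta

Derivation:
Path from root to Kappa: Eta -> Kappa
  ancestors of Kappa: {Eta, Kappa}
Path from root to Lambda: Eta -> Lambda
  ancestors of Lambda: {Eta, Lambda}
Common ancestors: {Eta}
Walk up from Lambda: Lambda (not in ancestors of Kappa), Eta (in ancestors of Kappa)
Deepest common ancestor (LCA) = Eta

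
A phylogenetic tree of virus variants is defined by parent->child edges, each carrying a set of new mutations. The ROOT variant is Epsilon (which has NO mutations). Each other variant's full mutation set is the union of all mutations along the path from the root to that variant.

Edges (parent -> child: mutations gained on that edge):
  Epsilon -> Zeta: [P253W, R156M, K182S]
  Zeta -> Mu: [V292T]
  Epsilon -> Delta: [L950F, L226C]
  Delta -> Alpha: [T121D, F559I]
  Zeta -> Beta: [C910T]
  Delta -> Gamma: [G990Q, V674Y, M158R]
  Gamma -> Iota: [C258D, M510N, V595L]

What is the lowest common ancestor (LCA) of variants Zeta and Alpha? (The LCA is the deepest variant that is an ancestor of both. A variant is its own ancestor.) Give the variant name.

Path from root to Zeta: Epsilon -> Zeta
  ancestors of Zeta: {Epsilon, Zeta}
Path from root to Alpha: Epsilon -> Delta -> Alpha
  ancestors of Alpha: {Epsilon, Delta, Alpha}
Common ancestors: {Epsilon}
Walk up from Alpha: Alpha (not in ancestors of Zeta), Delta (not in ancestors of Zeta), Epsilon (in ancestors of Zeta)
Deepest common ancestor (LCA) = Epsilon

Answer: Epsilon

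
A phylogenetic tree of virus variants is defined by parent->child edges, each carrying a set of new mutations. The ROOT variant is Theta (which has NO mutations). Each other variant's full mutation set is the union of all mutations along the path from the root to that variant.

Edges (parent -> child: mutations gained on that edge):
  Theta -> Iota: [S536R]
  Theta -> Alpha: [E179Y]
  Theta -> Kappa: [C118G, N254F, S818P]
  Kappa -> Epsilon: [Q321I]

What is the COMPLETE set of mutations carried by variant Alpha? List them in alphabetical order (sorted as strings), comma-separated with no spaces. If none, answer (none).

At Theta: gained [] -> total []
At Alpha: gained ['E179Y'] -> total ['E179Y']

Answer: E179Y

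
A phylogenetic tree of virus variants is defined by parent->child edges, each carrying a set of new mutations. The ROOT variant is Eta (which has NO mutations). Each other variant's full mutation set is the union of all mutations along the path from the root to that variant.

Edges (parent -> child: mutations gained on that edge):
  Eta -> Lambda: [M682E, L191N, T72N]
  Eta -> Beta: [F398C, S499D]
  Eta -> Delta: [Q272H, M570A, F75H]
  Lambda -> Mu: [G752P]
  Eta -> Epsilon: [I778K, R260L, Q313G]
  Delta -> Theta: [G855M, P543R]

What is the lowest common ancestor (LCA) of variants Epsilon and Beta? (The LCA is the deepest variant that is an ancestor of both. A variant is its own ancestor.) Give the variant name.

Answer: Eta

Derivation:
Path from root to Epsilon: Eta -> Epsilon
  ancestors of Epsilon: {Eta, Epsilon}
Path from root to Beta: Eta -> Beta
  ancestors of Beta: {Eta, Beta}
Common ancestors: {Eta}
Walk up from Beta: Beta (not in ancestors of Epsilon), Eta (in ancestors of Epsilon)
Deepest common ancestor (LCA) = Eta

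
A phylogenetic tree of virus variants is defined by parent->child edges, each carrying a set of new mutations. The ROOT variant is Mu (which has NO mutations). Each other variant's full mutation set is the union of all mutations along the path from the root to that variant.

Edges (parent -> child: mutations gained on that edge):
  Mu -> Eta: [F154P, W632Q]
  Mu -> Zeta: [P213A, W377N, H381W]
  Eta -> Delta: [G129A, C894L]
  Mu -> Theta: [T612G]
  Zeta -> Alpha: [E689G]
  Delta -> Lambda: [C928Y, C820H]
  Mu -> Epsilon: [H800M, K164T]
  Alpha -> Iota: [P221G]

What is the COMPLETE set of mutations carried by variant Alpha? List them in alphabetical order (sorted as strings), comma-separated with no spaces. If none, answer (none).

At Mu: gained [] -> total []
At Zeta: gained ['P213A', 'W377N', 'H381W'] -> total ['H381W', 'P213A', 'W377N']
At Alpha: gained ['E689G'] -> total ['E689G', 'H381W', 'P213A', 'W377N']

Answer: E689G,H381W,P213A,W377N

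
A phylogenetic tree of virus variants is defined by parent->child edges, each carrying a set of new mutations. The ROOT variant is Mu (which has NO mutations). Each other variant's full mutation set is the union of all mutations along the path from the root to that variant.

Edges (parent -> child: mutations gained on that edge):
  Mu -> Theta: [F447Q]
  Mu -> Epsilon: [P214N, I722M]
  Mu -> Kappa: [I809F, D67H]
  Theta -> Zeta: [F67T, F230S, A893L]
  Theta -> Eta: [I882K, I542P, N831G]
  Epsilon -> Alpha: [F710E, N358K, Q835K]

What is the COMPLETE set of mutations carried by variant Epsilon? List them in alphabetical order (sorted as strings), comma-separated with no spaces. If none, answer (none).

At Mu: gained [] -> total []
At Epsilon: gained ['P214N', 'I722M'] -> total ['I722M', 'P214N']

Answer: I722M,P214N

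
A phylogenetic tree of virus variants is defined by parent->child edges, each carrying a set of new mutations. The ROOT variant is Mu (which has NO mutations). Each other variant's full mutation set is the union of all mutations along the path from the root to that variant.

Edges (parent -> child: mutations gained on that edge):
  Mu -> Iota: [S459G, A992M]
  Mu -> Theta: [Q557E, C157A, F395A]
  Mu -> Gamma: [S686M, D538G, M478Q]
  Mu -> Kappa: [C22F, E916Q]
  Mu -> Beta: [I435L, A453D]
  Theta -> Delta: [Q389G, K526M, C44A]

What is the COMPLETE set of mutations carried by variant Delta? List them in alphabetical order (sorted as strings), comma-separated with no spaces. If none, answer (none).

At Mu: gained [] -> total []
At Theta: gained ['Q557E', 'C157A', 'F395A'] -> total ['C157A', 'F395A', 'Q557E']
At Delta: gained ['Q389G', 'K526M', 'C44A'] -> total ['C157A', 'C44A', 'F395A', 'K526M', 'Q389G', 'Q557E']

Answer: C157A,C44A,F395A,K526M,Q389G,Q557E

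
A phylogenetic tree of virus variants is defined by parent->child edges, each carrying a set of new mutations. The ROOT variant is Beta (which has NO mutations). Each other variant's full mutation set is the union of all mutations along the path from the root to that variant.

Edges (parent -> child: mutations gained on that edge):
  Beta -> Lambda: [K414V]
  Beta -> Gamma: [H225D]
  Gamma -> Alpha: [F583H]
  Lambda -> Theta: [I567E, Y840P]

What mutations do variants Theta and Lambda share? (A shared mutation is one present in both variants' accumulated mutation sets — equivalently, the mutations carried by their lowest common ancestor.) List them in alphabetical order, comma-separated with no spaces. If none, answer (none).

Answer: K414V

Derivation:
Accumulating mutations along path to Theta:
  At Beta: gained [] -> total []
  At Lambda: gained ['K414V'] -> total ['K414V']
  At Theta: gained ['I567E', 'Y840P'] -> total ['I567E', 'K414V', 'Y840P']
Mutations(Theta) = ['I567E', 'K414V', 'Y840P']
Accumulating mutations along path to Lambda:
  At Beta: gained [] -> total []
  At Lambda: gained ['K414V'] -> total ['K414V']
Mutations(Lambda) = ['K414V']
Intersection: ['I567E', 'K414V', 'Y840P'] ∩ ['K414V'] = ['K414V']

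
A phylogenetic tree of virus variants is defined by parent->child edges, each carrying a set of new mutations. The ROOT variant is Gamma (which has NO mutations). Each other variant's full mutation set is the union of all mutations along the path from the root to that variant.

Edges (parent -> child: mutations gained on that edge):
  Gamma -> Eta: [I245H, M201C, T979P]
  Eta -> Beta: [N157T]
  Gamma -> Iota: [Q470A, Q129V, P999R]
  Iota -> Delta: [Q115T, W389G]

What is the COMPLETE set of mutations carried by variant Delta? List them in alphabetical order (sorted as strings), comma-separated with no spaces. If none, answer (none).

Answer: P999R,Q115T,Q129V,Q470A,W389G

Derivation:
At Gamma: gained [] -> total []
At Iota: gained ['Q470A', 'Q129V', 'P999R'] -> total ['P999R', 'Q129V', 'Q470A']
At Delta: gained ['Q115T', 'W389G'] -> total ['P999R', 'Q115T', 'Q129V', 'Q470A', 'W389G']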